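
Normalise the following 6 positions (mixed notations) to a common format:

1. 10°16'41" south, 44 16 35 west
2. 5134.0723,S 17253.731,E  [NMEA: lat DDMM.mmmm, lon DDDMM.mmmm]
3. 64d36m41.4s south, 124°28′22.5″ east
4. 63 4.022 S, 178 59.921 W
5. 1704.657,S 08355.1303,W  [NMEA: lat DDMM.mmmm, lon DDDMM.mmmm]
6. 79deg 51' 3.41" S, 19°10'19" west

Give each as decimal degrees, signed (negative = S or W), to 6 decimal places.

1. -10.278056, -44.276389
2. -51.567872, 172.895517
3. -64.611500, 124.472917
4. -63.067033, -178.998683
5. -17.077617, -83.918838
6. -79.850947, -19.171944

Point 1:
  Lat: 10° + 16/60 + 41/3600 = 10 + 0.266667 + 0.011389 = 10.2780556
  S ⇒ negate
  Lon: 16′ + 35″ = 16.58333′; 44 + 16.58333/60 = 44.2763889
  hemisphere W, so the sign is −
Point 2:
  Lat: degrees = first 2 digits = 51, minutes = 34.0723; 51 + 34.0723/60 = 51.5678717
  hemisphere S, so the sign is −
  Longitude: split at 3 digits → 172° and 53.731′; 172 + 53.731/60 = 172.8955167
  E ⇒ keep positive
Point 3:
  Lat: 64 + 36/60 + 41.4/3600 = 64.6115000
  S → negative
  Longitude: 124° + 28/60 + 22.5/3600 = 124 + 0.466667 + 0.006250 = 124.4729167
  E ⇒ keep positive
Point 4:
  Lat: 4.022′ = 0.067033°; total 63.0670333
  S → negative
  Longitude: 178 + 59.921/60 = 178.9986833
  W → negative
Point 5:
  Lat: degrees = first 2 digits = 17, minutes = 4.657; 17 + 4.657/60 = 17.0776167
  hemisphere S, so the sign is −
  Longitude: degrees = first 3 digits = 83, minutes = 55.1303; 83 + 55.1303/60 = 83.9188383
  W → negative
Point 6:
  φ: 79° + 51/60 + 3.41/3600 = 79 + 0.850000 + 0.000947 = 79.8509472
  hemisphere S, so the sign is −
  Lon: 10′ + 19″ = 10.31667′; 19 + 10.31667/60 = 19.1719444
  W ⇒ negate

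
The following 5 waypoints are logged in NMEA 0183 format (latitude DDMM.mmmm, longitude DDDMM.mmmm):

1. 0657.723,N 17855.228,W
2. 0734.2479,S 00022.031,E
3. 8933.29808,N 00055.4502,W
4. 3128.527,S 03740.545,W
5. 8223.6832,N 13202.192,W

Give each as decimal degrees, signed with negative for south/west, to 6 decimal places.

Point 1:
  Lat: degrees = first 2 digits = 6, minutes = 57.723; 6 + 57.723/60 = 6.9620500
  N ⇒ keep positive
  λ: split at 3 digits → 178° and 55.228′; 178 + 55.228/60 = 178.9204667
  hemisphere W, so the sign is −
Point 2:
  Lat: split at 2 digits → 07° and 34.2479′; 7 + 34.2479/60 = 7.5707983
  hemisphere S, so the sign is −
  λ: degrees = first 3 digits = 0, minutes = 22.031; 0 + 22.031/60 = 0.3671833
  E → positive
Point 3:
  φ: degrees = first 2 digits = 89, minutes = 33.29808; 89 + 33.29808/60 = 89.5549680
  N → positive
  λ: split at 3 digits → 000° and 55.4502′; 0 + 55.4502/60 = 0.9241700
  W → negative
Point 4:
  Latitude: degrees = first 2 digits = 31, minutes = 28.527; 31 + 28.527/60 = 31.4754500
  S ⇒ negate
  λ: split at 3 digits → 037° and 40.545′; 37 + 40.545/60 = 37.6757500
  W ⇒ negate
Point 5:
  Lat: degrees = first 2 digits = 82, minutes = 23.6832; 82 + 23.6832/60 = 82.3947200
  N → positive
  Lon: degrees = first 3 digits = 132, minutes = 2.192; 132 + 2.192/60 = 132.0365333
  hemisphere W, so the sign is −

1. 6.962050, -178.920467
2. -7.570798, 0.367183
3. 89.554968, -0.924170
4. -31.475450, -37.675750
5. 82.394720, -132.036533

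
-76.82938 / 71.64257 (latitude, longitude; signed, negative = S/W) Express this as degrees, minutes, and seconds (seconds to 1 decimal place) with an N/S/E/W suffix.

76°49′45.8″ S, 71°38′33.3″ E

Latitude is negative → S; |value| = 76.829380
Latitude: 0.829380° → 49.76280′; 0.76280 × 60 = 45.768″
λ: whole degrees 71; 38.55420′ → 38′ and 33.252″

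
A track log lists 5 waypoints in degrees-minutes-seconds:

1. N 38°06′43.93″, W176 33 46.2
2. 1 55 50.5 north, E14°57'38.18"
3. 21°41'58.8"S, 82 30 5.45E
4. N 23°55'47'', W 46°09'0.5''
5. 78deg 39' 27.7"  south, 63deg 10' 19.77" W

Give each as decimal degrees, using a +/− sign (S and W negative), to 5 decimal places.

1. 38.11220, -176.56283
2. 1.93069, 14.96061
3. -21.69967, 82.50151
4. 23.92972, -46.15014
5. -78.65769, -63.17216

Point 1:
  Lat: 38 + 6/60 + 43.93/3600 = 38.112203
  N ⇒ keep positive
  Longitude: 33′ + 46.2″ = 33.77000′; 176 + 33.77000/60 = 176.562833
  W ⇒ negate
Point 2:
  φ: 1° + 55/60 + 50.5/3600 = 1 + 0.916667 + 0.014028 = 1.930694
  N → positive
  Lon: 57′ + 38.18″ = 57.63633′; 14 + 57.63633/60 = 14.960606
  E ⇒ keep positive
Point 3:
  Latitude: 21° + 41/60 + 58.8/3600 = 21 + 0.683333 + 0.016333 = 21.699667
  S → negative
  Lon: 82 + 30/60 + 5.45/3600 = 82.501514
  E ⇒ keep positive
Point 4:
  Lat: 55′ + 47″ = 55.78333′; 23 + 55.78333/60 = 23.929722
  N → positive
  Longitude: 46 + 9/60 + 0.5/3600 = 46.150139
  W → negative
Point 5:
  φ: 78 + 39/60 + 27.7/3600 = 78.657694
  S ⇒ negate
  Lon: 63 + 10/60 + 19.77/3600 = 63.172158
  W → negative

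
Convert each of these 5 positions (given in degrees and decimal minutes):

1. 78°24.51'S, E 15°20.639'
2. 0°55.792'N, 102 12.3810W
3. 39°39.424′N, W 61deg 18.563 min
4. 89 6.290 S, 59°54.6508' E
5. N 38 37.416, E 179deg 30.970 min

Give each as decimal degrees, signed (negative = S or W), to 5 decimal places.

Point 1:
  φ: 24.51′ = 0.408500°; total 78.408500
  S → negative
  Lon: 20.639′ = 0.343983°; total 15.343983
  E ⇒ keep positive
Point 2:
  Lat: 55.792′ = 0.929867°; total 0.929867
  N → positive
  λ: 12.381′ = 0.206350°; total 102.206350
  hemisphere W, so the sign is −
Point 3:
  Latitude: 39.424′ = 0.657067°; total 39.657067
  N → positive
  Longitude: 18.563′ = 0.309383°; total 61.309383
  hemisphere W, so the sign is −
Point 4:
  Lat: 89 + 6.29/60 = 89.104833
  S ⇒ negate
  Longitude: 59 + 54.6508/60 = 59.910847
  E → positive
Point 5:
  Lat: 37.416′ = 0.623600°; total 38.623600
  N → positive
  Lon: 179 + 30.97/60 = 179.516167
  E → positive

1. -78.40850, 15.34398
2. 0.92987, -102.20635
3. 39.65707, -61.30938
4. -89.10483, 59.91085
5. 38.62360, 179.51617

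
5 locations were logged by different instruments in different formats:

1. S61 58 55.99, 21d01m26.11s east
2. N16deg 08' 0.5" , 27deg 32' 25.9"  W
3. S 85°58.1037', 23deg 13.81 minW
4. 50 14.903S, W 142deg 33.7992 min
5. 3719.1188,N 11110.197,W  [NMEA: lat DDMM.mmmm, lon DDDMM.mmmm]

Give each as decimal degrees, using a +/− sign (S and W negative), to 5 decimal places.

1. -61.98222, 21.02392
2. 16.13347, -27.54053
3. -85.96840, -23.23017
4. -50.24838, -142.56332
5. 37.31865, -111.16995

Point 1:
  Latitude: 61 + 58/60 + 55.99/3600 = 61.982219
  S → negative
  Longitude: 1′ + 26.11″ = 1.43517′; 21 + 1.43517/60 = 21.023919
  E → positive
Point 2:
  Lat: 8′ + 0.5″ = 8.00833′; 16 + 8.00833/60 = 16.133472
  N → positive
  Longitude: 32′ + 25.9″ = 32.43167′; 27 + 32.43167/60 = 27.540528
  W → negative
Point 3:
  φ: 85 + 58.1037/60 = 85.968395
  S ⇒ negate
  λ: 13.81′ = 0.230167°; total 23.230167
  W → negative
Point 4:
  φ: 50 + 14.903/60 = 50.248383
  hemisphere S, so the sign is −
  Longitude: 142 + 33.7992/60 = 142.563320
  hemisphere W, so the sign is −
Point 5:
  Latitude: degrees = first 2 digits = 37, minutes = 19.1188; 37 + 19.1188/60 = 37.318647
  N ⇒ keep positive
  λ: split at 3 digits → 111° and 10.197′; 111 + 10.197/60 = 111.169950
  hemisphere W, so the sign is −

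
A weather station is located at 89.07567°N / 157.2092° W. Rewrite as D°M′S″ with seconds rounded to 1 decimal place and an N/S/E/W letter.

φ: 0.075670 × 60 = 4.54020′ → 4′, remainder × 60 = 32.412″
λ: 0.209200° → 12.55200′; 0.55200 × 60 = 33.120″

89°04′32.4″ N, 157°12′33.1″ W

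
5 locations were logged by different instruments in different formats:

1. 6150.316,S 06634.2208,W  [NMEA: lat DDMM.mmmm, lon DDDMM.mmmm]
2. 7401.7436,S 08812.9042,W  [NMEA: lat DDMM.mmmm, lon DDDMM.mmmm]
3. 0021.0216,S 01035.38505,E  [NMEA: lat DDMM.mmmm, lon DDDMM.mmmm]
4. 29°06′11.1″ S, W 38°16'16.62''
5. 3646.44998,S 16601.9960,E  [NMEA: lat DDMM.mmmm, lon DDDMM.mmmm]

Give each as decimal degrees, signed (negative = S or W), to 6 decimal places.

1. -61.838600, -66.570347
2. -74.029060, -88.215070
3. -0.350360, 10.589751
4. -29.103083, -38.271283
5. -36.774166, 166.033267

Point 1:
  Latitude: split at 2 digits → 61° and 50.316′; 61 + 50.316/60 = 61.8386000
  hemisphere S, so the sign is −
  Lon: split at 3 digits → 066° and 34.2208′; 66 + 34.2208/60 = 66.5703467
  hemisphere W, so the sign is −
Point 2:
  φ: degrees = first 2 digits = 74, minutes = 1.7436; 74 + 1.7436/60 = 74.0290600
  S ⇒ negate
  λ: split at 3 digits → 088° and 12.9042′; 88 + 12.9042/60 = 88.2150700
  W ⇒ negate
Point 3:
  φ: split at 2 digits → 00° and 21.0216′; 0 + 21.0216/60 = 0.3503600
  hemisphere S, so the sign is −
  Longitude: degrees = first 3 digits = 10, minutes = 35.38505; 10 + 35.38505/60 = 10.5897508
  E ⇒ keep positive
Point 4:
  Latitude: 6′ + 11.1″ = 6.18500′; 29 + 6.18500/60 = 29.1030833
  S → negative
  Lon: 38° + 16/60 + 16.62/3600 = 38 + 0.266667 + 0.004617 = 38.2712833
  W → negative
Point 5:
  φ: degrees = first 2 digits = 36, minutes = 46.44998; 36 + 46.44998/60 = 36.7741663
  S ⇒ negate
  Lon: split at 3 digits → 166° and 1.996′; 166 + 1.996/60 = 166.0332667
  E → positive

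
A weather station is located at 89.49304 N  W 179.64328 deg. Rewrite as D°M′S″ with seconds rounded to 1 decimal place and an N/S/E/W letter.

φ: 0.493040 × 60 = 29.58240′ → 29′, remainder × 60 = 34.944″
λ: whole degrees 179; 38.59680′ → 38′ and 35.808″

89°29′34.9″ N, 179°38′35.8″ W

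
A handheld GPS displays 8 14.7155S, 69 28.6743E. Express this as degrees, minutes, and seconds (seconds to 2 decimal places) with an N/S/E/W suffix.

8°14′42.93″ S, 69°28′40.46″ E

Lat: fractional minutes 0.71550 × 60 = 42.9300″
Longitude: 28.67430′ → 28′ and 0.67430 × 60 = 40.4580″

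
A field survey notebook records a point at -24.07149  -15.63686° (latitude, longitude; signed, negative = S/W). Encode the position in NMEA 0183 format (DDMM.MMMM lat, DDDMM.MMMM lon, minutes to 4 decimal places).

Latitude is negative → S; |value| = 24.071490
Latitude: minutes = (24.071490 − 24) × 60 = 4.289400
Longitude is negative → W; |value| = 15.636860
Lon: minutes = (15.636860 − 15) × 60 = 38.211600

2404.2894,S / 01538.2116,W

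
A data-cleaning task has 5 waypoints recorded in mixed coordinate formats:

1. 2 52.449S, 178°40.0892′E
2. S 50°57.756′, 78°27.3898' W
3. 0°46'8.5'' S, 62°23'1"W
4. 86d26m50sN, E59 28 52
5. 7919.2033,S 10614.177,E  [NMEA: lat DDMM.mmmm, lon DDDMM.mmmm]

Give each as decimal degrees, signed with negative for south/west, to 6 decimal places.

Point 1:
  Lat: 2 + 52.449/60 = 2.8741500
  S ⇒ negate
  λ: 40.0892′ = 0.668153°; total 178.6681533
  E → positive
Point 2:
  Latitude: 57.756′ = 0.962600°; total 50.9626000
  hemisphere S, so the sign is −
  Longitude: 78 + 27.3898/60 = 78.4564967
  W ⇒ negate
Point 3:
  φ: 0° + 46/60 + 8.5/3600 = 0 + 0.766667 + 0.002361 = 0.7690278
  S ⇒ negate
  Longitude: 62° + 23/60 + 1/3600 = 62 + 0.383333 + 0.000278 = 62.3836111
  W → negative
Point 4:
  Latitude: 86 + 26/60 + 50/3600 = 86.4472222
  N ⇒ keep positive
  Lon: 28′ + 52″ = 28.86667′; 59 + 28.86667/60 = 59.4811111
  E ⇒ keep positive
Point 5:
  Latitude: split at 2 digits → 79° and 19.2033′; 79 + 19.2033/60 = 79.3200550
  hemisphere S, so the sign is −
  Lon: degrees = first 3 digits = 106, minutes = 14.177; 106 + 14.177/60 = 106.2362833
  E ⇒ keep positive

1. -2.874150, 178.668153
2. -50.962600, -78.456497
3. -0.769028, -62.383611
4. 86.447222, 59.481111
5. -79.320055, 106.236283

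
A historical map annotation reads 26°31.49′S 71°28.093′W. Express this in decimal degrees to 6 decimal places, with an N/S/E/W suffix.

Lat: 26 + 31.49/60 = 26.5248333
Lon: 28.093′ = 0.468217°; total 71.4682167

26.524833° S, 71.468217° W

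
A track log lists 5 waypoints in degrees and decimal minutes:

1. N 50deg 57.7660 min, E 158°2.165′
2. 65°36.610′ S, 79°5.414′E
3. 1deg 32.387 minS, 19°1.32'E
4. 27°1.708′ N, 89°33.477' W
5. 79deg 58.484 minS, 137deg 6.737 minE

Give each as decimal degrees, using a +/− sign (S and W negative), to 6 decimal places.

Point 1:
  φ: 50 + 57.766/60 = 50.9627667
  N → positive
  Lon: 2.165′ = 0.036083°; total 158.0360833
  E ⇒ keep positive
Point 2:
  Latitude: 36.61′ = 0.610167°; total 65.6101667
  S → negative
  Longitude: 5.414′ = 0.090233°; total 79.0902333
  E ⇒ keep positive
Point 3:
  φ: 1 + 32.387/60 = 1.5397833
  S ⇒ negate
  Lon: 1.32′ = 0.022000°; total 19.0220000
  E ⇒ keep positive
Point 4:
  Lat: 27 + 1.708/60 = 27.0284667
  N ⇒ keep positive
  Lon: 33.477′ = 0.557950°; total 89.5579500
  hemisphere W, so the sign is −
Point 5:
  φ: 58.484′ = 0.974733°; total 79.9747333
  S → negative
  Longitude: 6.737′ = 0.112283°; total 137.1122833
  E ⇒ keep positive

1. 50.962767, 158.036083
2. -65.610167, 79.090233
3. -1.539783, 19.022000
4. 27.028467, -89.557950
5. -79.974733, 137.112283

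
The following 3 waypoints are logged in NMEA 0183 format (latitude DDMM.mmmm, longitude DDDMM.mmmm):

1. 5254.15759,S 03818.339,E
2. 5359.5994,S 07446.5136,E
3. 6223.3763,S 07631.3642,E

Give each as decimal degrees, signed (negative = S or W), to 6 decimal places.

1. -52.902627, 38.305650
2. -53.993323, 74.775227
3. -62.389605, 76.522737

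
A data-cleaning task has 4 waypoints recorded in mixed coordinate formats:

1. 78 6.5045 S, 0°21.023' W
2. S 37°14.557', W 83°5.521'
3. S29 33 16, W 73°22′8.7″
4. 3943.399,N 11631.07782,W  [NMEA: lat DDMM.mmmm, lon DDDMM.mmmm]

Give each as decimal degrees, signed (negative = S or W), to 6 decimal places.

1. -78.108408, -0.350383
2. -37.242617, -83.092017
3. -29.554444, -73.369083
4. 39.723317, -116.517964

Point 1:
  Latitude: 6.5045′ = 0.108408°; total 78.1084083
  hemisphere S, so the sign is −
  λ: 21.023′ = 0.350383°; total 0.3503833
  W ⇒ negate
Point 2:
  Latitude: 37 + 14.557/60 = 37.2426167
  hemisphere S, so the sign is −
  Lon: 83 + 5.521/60 = 83.0920167
  W → negative
Point 3:
  φ: 29 + 33/60 + 16/3600 = 29.5544444
  S ⇒ negate
  Longitude: 73° + 22/60 + 8.7/3600 = 73 + 0.366667 + 0.002417 = 73.3690833
  hemisphere W, so the sign is −
Point 4:
  Latitude: degrees = first 2 digits = 39, minutes = 43.399; 39 + 43.399/60 = 39.7233167
  N → positive
  λ: degrees = first 3 digits = 116, minutes = 31.07782; 116 + 31.07782/60 = 116.5179637
  hemisphere W, so the sign is −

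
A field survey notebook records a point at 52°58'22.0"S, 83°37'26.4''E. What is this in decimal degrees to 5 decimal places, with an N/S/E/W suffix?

Lat: 52 + 58/60 + 22/3600 = 52.972778
Lon: 83 + 37/60 + 26.4/3600 = 83.624000

52.97278° S, 83.62400° E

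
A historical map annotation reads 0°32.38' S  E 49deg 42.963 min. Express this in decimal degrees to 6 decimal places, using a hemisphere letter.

0.539667° S, 49.716050° E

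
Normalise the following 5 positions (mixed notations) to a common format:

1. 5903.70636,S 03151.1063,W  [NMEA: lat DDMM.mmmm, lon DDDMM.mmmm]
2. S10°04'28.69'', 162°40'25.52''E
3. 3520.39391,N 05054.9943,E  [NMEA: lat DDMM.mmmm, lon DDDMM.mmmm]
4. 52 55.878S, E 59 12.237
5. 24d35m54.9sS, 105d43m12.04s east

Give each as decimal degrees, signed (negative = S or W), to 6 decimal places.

1. -59.061773, -31.851772
2. -10.074636, 162.673756
3. 35.339899, 50.916572
4. -52.931300, 59.203950
5. -24.598583, 105.720011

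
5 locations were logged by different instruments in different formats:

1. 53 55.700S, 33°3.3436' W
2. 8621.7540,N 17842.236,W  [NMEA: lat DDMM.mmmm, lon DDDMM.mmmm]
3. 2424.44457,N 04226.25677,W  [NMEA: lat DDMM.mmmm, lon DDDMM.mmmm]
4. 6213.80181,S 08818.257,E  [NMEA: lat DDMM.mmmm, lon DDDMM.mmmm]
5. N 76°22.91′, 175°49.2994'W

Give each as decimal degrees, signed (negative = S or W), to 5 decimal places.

1. -53.92833, -33.05573
2. 86.36257, -178.70393
3. 24.40741, -42.43761
4. -62.23003, 88.30428
5. 76.38183, -175.82166

Point 1:
  φ: 53 + 55.7/60 = 53.928333
  S ⇒ negate
  Lon: 33 + 3.3436/60 = 33.055727
  W ⇒ negate
Point 2:
  Lat: degrees = first 2 digits = 86, minutes = 21.754; 86 + 21.754/60 = 86.362567
  N ⇒ keep positive
  Longitude: split at 3 digits → 178° and 42.236′; 178 + 42.236/60 = 178.703933
  hemisphere W, so the sign is −
Point 3:
  Latitude: split at 2 digits → 24° and 24.44457′; 24 + 24.44457/60 = 24.407410
  N ⇒ keep positive
  λ: split at 3 digits → 042° and 26.25677′; 42 + 26.25677/60 = 42.437613
  W → negative
Point 4:
  Latitude: degrees = first 2 digits = 62, minutes = 13.80181; 62 + 13.80181/60 = 62.230030
  S ⇒ negate
  λ: degrees = first 3 digits = 88, minutes = 18.257; 88 + 18.257/60 = 88.304283
  E → positive
Point 5:
  Lat: 22.91′ = 0.381833°; total 76.381833
  N ⇒ keep positive
  λ: 49.2994′ = 0.821657°; total 175.821657
  hemisphere W, so the sign is −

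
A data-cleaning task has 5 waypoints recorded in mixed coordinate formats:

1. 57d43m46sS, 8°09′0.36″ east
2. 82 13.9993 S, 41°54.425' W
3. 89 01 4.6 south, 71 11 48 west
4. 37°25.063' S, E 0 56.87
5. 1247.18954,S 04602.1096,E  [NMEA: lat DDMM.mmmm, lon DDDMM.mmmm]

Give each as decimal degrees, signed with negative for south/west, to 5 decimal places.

Point 1:
  Latitude: 57 + 43/60 + 46/3600 = 57.729444
  S → negative
  Lon: 8 + 9/60 + 0.36/3600 = 8.150100
  E ⇒ keep positive
Point 2:
  φ: 82 + 13.9993/60 = 82.233322
  S ⇒ negate
  λ: 54.425′ = 0.907083°; total 41.907083
  W → negative
Point 3:
  Latitude: 1′ + 4.6″ = 1.07667′; 89 + 1.07667/60 = 89.017944
  S → negative
  λ: 11′ + 48″ = 11.80000′; 71 + 11.80000/60 = 71.196667
  hemisphere W, so the sign is −
Point 4:
  Lat: 37 + 25.063/60 = 37.417717
  hemisphere S, so the sign is −
  Lon: 0 + 56.87/60 = 0.947833
  E ⇒ keep positive
Point 5:
  φ: split at 2 digits → 12° and 47.18954′; 12 + 47.18954/60 = 12.786492
  hemisphere S, so the sign is −
  Longitude: split at 3 digits → 046° and 2.1096′; 46 + 2.1096/60 = 46.035160
  E ⇒ keep positive

1. -57.72944, 8.15010
2. -82.23332, -41.90708
3. -89.01794, -71.19667
4. -37.41772, 0.94783
5. -12.78649, 46.03516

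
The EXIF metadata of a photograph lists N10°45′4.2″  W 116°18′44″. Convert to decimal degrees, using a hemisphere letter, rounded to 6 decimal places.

φ: 45′ + 4.2″ = 45.07000′; 10 + 45.07000/60 = 10.7511667
Longitude: 18′ + 44″ = 18.73333′; 116 + 18.73333/60 = 116.3122222

10.751167° N, 116.312222° W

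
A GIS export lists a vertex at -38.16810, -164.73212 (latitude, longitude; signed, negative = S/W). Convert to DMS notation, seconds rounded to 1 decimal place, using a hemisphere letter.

Latitude is negative → S; |value| = 38.168100
φ: whole degrees 38; 10.08600′ → 10′ and 5.160″
Longitude is negative → W; |value| = 164.732120
λ: 0.732120° → 43.92720′; 0.92720 × 60 = 55.632″

38°10′5.2″ S, 164°43′55.6″ W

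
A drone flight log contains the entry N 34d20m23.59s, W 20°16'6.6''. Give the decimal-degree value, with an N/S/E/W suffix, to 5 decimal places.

34.33989° N, 20.26850° W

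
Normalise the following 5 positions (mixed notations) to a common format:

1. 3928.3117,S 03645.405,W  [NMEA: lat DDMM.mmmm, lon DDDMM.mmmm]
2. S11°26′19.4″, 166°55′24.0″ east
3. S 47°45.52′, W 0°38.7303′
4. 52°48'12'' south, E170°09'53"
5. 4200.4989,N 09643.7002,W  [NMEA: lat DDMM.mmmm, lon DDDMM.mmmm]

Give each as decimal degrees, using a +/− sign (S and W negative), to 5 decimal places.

1. -39.47186, -36.75675
2. -11.43872, 166.92333
3. -47.75867, -0.64551
4. -52.80333, 170.16472
5. 42.00832, -96.72834

Point 1:
  Lat: split at 2 digits → 39° and 28.3117′; 39 + 28.3117/60 = 39.471862
  hemisphere S, so the sign is −
  Lon: split at 3 digits → 036° and 45.405′; 36 + 45.405/60 = 36.756750
  hemisphere W, so the sign is −
Point 2:
  Latitude: 11 + 26/60 + 19.4/3600 = 11.438722
  S → negative
  Longitude: 55′ + 24″ = 55.40000′; 166 + 55.40000/60 = 166.923333
  E → positive
Point 3:
  φ: 45.52′ = 0.758667°; total 47.758667
  hemisphere S, so the sign is −
  Longitude: 0 + 38.7303/60 = 0.645505
  hemisphere W, so the sign is −
Point 4:
  Latitude: 52 + 48/60 + 12/3600 = 52.803333
  S → negative
  Longitude: 170° + 9/60 + 53/3600 = 170 + 0.150000 + 0.014722 = 170.164722
  E ⇒ keep positive
Point 5:
  Latitude: degrees = first 2 digits = 42, minutes = 0.4989; 42 + 0.4989/60 = 42.008315
  N ⇒ keep positive
  Lon: split at 3 digits → 096° and 43.7002′; 96 + 43.7002/60 = 96.728337
  hemisphere W, so the sign is −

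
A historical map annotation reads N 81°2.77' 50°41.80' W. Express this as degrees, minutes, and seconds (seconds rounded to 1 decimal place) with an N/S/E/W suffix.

81°02′46.2″ N, 50°41′48.0″ W

Latitude: fractional minutes 0.77000 × 60 = 46.200″
Lon: 41.80000′ → 41′ and 0.80000 × 60 = 48.000″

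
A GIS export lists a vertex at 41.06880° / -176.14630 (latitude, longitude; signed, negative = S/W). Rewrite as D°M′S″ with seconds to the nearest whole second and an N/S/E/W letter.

41°04′8″ N, 176°08′47″ W

φ: 0.068800 × 60 = 4.12800′ → 4′, remainder × 60 = 7.68″
Longitude is negative → W; |value| = 176.146300
Longitude: whole degrees 176; 8.77800′ → 8′ and 46.68″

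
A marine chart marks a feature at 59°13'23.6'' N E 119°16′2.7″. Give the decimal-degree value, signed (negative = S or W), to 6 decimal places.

59.223222, 119.267417

φ: 59 + 13/60 + 23.6/3600 = 59.2232222
N → positive
Lon: 16′ + 2.7″ = 16.04500′; 119 + 16.04500/60 = 119.2674167
E → positive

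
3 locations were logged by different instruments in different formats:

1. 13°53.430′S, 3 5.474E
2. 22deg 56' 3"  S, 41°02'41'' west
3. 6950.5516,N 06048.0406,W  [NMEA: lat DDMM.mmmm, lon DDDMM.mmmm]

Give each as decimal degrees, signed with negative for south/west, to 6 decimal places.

1. -13.890500, 3.091233
2. -22.934167, -41.044722
3. 69.842527, -60.800677

Point 1:
  φ: 53.43′ = 0.890500°; total 13.8905000
  S → negative
  λ: 3 + 5.474/60 = 3.0912333
  E ⇒ keep positive
Point 2:
  φ: 56′ + 3″ = 56.05000′; 22 + 56.05000/60 = 22.9341667
  S ⇒ negate
  λ: 41 + 2/60 + 41/3600 = 41.0447222
  W ⇒ negate
Point 3:
  Latitude: degrees = first 2 digits = 69, minutes = 50.5516; 69 + 50.5516/60 = 69.8425267
  N → positive
  λ: degrees = first 3 digits = 60, minutes = 48.0406; 60 + 48.0406/60 = 60.8006767
  W ⇒ negate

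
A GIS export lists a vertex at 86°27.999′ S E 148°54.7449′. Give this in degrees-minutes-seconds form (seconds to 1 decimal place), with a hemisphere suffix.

Latitude: fractional minutes 0.99900 × 60 = 59.940″
Lon: 54.74490′ → 54′ and 0.74490 × 60 = 44.694″

86°27′59.9″ S, 148°54′44.7″ E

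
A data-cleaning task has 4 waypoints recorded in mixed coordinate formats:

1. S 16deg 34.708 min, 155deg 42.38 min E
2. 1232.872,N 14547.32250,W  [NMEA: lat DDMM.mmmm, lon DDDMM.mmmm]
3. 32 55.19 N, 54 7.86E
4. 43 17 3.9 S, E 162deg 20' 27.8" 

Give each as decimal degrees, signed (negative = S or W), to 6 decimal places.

1. -16.578467, 155.706333
2. 12.547867, -145.788708
3. 32.919833, 54.131000
4. -43.284417, 162.341056

Point 1:
  φ: 16 + 34.708/60 = 16.5784667
  hemisphere S, so the sign is −
  Lon: 42.38′ = 0.706333°; total 155.7063333
  E → positive
Point 2:
  φ: split at 2 digits → 12° and 32.872′; 12 + 32.872/60 = 12.5478667
  N ⇒ keep positive
  λ: degrees = first 3 digits = 145, minutes = 47.3225; 145 + 47.3225/60 = 145.7887083
  hemisphere W, so the sign is −
Point 3:
  φ: 55.19′ = 0.919833°; total 32.9198333
  N → positive
  Lon: 54 + 7.86/60 = 54.1310000
  E ⇒ keep positive
Point 4:
  Latitude: 43° + 17/60 + 3.9/3600 = 43 + 0.283333 + 0.001083 = 43.2844167
  hemisphere S, so the sign is −
  Lon: 162° + 20/60 + 27.8/3600 = 162 + 0.333333 + 0.007722 = 162.3410556
  E → positive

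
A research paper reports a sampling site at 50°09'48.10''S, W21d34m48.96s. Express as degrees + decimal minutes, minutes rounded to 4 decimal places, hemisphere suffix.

Lat: seconds/60 = 0.80167; minutes = 9 + 0.80167 = 9.801667
Lon: seconds/60 = 0.81600; minutes = 34 + 0.81600 = 34.816000

50° 9.8017′ S, 21° 34.8160′ W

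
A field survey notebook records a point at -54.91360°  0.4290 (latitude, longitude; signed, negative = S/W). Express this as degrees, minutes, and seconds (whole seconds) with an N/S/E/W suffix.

54°54′49″ S, 0°25′44″ E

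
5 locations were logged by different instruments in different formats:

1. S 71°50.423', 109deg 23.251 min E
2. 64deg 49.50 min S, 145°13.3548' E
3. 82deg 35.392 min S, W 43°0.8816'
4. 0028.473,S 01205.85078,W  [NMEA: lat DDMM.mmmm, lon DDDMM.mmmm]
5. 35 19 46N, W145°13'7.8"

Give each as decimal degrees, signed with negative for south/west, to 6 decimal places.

Point 1:
  Latitude: 71 + 50.423/60 = 71.8403833
  S → negative
  Longitude: 23.251′ = 0.387517°; total 109.3875167
  E ⇒ keep positive
Point 2:
  Lat: 64 + 49.5/60 = 64.8250000
  S → negative
  λ: 145 + 13.3548/60 = 145.2225800
  E ⇒ keep positive
Point 3:
  Lat: 82 + 35.392/60 = 82.5898667
  S → negative
  λ: 43 + 0.8816/60 = 43.0146933
  W ⇒ negate
Point 4:
  φ: split at 2 digits → 00° and 28.473′; 0 + 28.473/60 = 0.4745500
  S → negative
  Lon: split at 3 digits → 012° and 5.85078′; 12 + 5.85078/60 = 12.0975130
  hemisphere W, so the sign is −
Point 5:
  Lat: 19′ + 46″ = 19.76667′; 35 + 19.76667/60 = 35.3294444
  N → positive
  Lon: 13′ + 7.8″ = 13.13000′; 145 + 13.13000/60 = 145.2188333
  hemisphere W, so the sign is −

1. -71.840383, 109.387517
2. -64.825000, 145.222580
3. -82.589867, -43.014693
4. -0.474550, -12.097513
5. 35.329444, -145.218833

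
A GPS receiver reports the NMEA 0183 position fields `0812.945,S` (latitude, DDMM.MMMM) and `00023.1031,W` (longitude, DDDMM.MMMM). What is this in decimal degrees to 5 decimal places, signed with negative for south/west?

-8.21575, -0.38505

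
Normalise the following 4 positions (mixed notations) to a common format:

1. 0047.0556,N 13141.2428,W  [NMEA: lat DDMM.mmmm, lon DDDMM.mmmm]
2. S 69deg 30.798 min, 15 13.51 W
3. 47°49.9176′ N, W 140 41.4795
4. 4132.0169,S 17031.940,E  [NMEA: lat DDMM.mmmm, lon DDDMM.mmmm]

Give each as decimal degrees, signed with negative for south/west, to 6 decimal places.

Point 1:
  φ: split at 2 digits → 00° and 47.0556′; 0 + 47.0556/60 = 0.7842600
  N ⇒ keep positive
  λ: degrees = first 3 digits = 131, minutes = 41.2428; 131 + 41.2428/60 = 131.6873800
  hemisphere W, so the sign is −
Point 2:
  φ: 30.798′ = 0.513300°; total 69.5133000
  hemisphere S, so the sign is −
  Longitude: 15 + 13.51/60 = 15.2251667
  W → negative
Point 3:
  φ: 49.9176′ = 0.831960°; total 47.8319600
  N ⇒ keep positive
  λ: 41.4795′ = 0.691325°; total 140.6913250
  hemisphere W, so the sign is −
Point 4:
  Lat: split at 2 digits → 41° and 32.0169′; 41 + 32.0169/60 = 41.5336150
  S ⇒ negate
  Lon: split at 3 digits → 170° and 31.94′; 170 + 31.94/60 = 170.5323333
  E ⇒ keep positive

1. 0.784260, -131.687380
2. -69.513300, -15.225167
3. 47.831960, -140.691325
4. -41.533615, 170.532333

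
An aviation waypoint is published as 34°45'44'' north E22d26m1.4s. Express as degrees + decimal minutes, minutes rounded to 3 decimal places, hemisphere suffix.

Latitude: seconds/60 = 0.73333; minutes = 45 + 0.73333 = 45.73333
Lon: seconds/60 = 0.02333; minutes = 26 + 0.02333 = 26.02333

34° 45.733′ N, 22° 26.023′ E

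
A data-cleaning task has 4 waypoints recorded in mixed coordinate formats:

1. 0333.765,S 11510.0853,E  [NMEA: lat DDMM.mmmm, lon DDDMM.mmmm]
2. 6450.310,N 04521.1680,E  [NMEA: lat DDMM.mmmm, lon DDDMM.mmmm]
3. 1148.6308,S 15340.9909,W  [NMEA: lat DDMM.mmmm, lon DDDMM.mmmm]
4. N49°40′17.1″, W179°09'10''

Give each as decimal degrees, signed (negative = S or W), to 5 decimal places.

1. -3.56275, 115.16809
2. 64.83850, 45.35280
3. -11.81051, -153.68318
4. 49.67142, -179.15278

Point 1:
  Lat: split at 2 digits → 03° and 33.765′; 3 + 33.765/60 = 3.562750
  S → negative
  Longitude: split at 3 digits → 115° and 10.0853′; 115 + 10.0853/60 = 115.168088
  E ⇒ keep positive
Point 2:
  Latitude: split at 2 digits → 64° and 50.31′; 64 + 50.31/60 = 64.838500
  N ⇒ keep positive
  Lon: degrees = first 3 digits = 45, minutes = 21.168; 45 + 21.168/60 = 45.352800
  E → positive
Point 3:
  Latitude: degrees = first 2 digits = 11, minutes = 48.6308; 11 + 48.6308/60 = 11.810513
  S ⇒ negate
  λ: split at 3 digits → 153° and 40.9909′; 153 + 40.9909/60 = 153.683182
  hemisphere W, so the sign is −
Point 4:
  Latitude: 49 + 40/60 + 17.1/3600 = 49.671417
  N ⇒ keep positive
  Lon: 9′ + 10″ = 9.16667′; 179 + 9.16667/60 = 179.152778
  hemisphere W, so the sign is −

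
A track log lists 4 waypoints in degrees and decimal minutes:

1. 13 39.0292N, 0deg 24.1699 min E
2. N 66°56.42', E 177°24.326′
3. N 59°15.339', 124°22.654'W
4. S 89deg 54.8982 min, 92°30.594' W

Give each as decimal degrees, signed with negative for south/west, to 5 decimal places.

1. 13.65049, 0.40283
2. 66.94033, 177.40543
3. 59.25565, -124.37757
4. -89.91497, -92.50990

Point 1:
  Latitude: 39.0292′ = 0.650487°; total 13.650487
  N ⇒ keep positive
  Longitude: 24.1699′ = 0.402832°; total 0.402832
  E → positive
Point 2:
  Latitude: 56.42′ = 0.940333°; total 66.940333
  N ⇒ keep positive
  λ: 177 + 24.326/60 = 177.405433
  E ⇒ keep positive
Point 3:
  Lat: 15.339′ = 0.255650°; total 59.255650
  N → positive
  λ: 22.654′ = 0.377567°; total 124.377567
  W ⇒ negate
Point 4:
  φ: 89 + 54.8982/60 = 89.914970
  hemisphere S, so the sign is −
  λ: 30.594′ = 0.509900°; total 92.509900
  W ⇒ negate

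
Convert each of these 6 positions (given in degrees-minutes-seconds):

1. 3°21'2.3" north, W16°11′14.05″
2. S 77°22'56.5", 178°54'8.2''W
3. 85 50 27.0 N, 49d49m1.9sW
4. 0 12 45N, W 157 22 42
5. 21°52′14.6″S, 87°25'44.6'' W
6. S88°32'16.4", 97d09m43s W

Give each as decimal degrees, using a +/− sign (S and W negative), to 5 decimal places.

1. 3.35064, -16.18724
2. -77.38236, -178.90228
3. 85.84083, -49.81719
4. 0.21250, -157.37833
5. -21.87072, -87.42906
6. -88.53789, -97.16194

Point 1:
  φ: 21′ + 2.3″ = 21.03833′; 3 + 21.03833/60 = 3.350639
  N ⇒ keep positive
  Longitude: 11′ + 14.05″ = 11.23417′; 16 + 11.23417/60 = 16.187236
  hemisphere W, so the sign is −
Point 2:
  φ: 22′ + 56.5″ = 22.94167′; 77 + 22.94167/60 = 77.382361
  hemisphere S, so the sign is −
  Lon: 178° + 54/60 + 8.2/3600 = 178 + 0.900000 + 0.002278 = 178.902278
  hemisphere W, so the sign is −
Point 3:
  Lat: 85° + 50/60 + 27/3600 = 85 + 0.833333 + 0.007500 = 85.840833
  N → positive
  λ: 49° + 49/60 + 1.9/3600 = 49 + 0.816667 + 0.000528 = 49.817194
  W ⇒ negate
Point 4:
  Lat: 0 + 12/60 + 45/3600 = 0.212500
  N ⇒ keep positive
  Longitude: 157 + 22/60 + 42/3600 = 157.378333
  W → negative
Point 5:
  Lat: 21 + 52/60 + 14.6/3600 = 21.870722
  hemisphere S, so the sign is −
  Lon: 25′ + 44.6″ = 25.74333′; 87 + 25.74333/60 = 87.429056
  W → negative
Point 6:
  φ: 88 + 32/60 + 16.4/3600 = 88.537889
  S → negative
  Lon: 97° + 9/60 + 43/3600 = 97 + 0.150000 + 0.011944 = 97.161944
  hemisphere W, so the sign is −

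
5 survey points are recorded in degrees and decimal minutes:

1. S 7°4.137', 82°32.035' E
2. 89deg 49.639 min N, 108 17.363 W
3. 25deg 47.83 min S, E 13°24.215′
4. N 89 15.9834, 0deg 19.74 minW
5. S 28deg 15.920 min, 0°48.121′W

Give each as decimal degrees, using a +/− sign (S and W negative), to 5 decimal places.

1. -7.06895, 82.53392
2. 89.82732, -108.28938
3. -25.79717, 13.40358
4. 89.26639, -0.32900
5. -28.26533, -0.80202

Point 1:
  Lat: 4.137′ = 0.068950°; total 7.068950
  hemisphere S, so the sign is −
  Longitude: 82 + 32.035/60 = 82.533917
  E → positive
Point 2:
  φ: 89 + 49.639/60 = 89.827317
  N ⇒ keep positive
  Lon: 108 + 17.363/60 = 108.289383
  W ⇒ negate
Point 3:
  φ: 25 + 47.83/60 = 25.797167
  S → negative
  λ: 13 + 24.215/60 = 13.403583
  E ⇒ keep positive
Point 4:
  Lat: 89 + 15.9834/60 = 89.266390
  N → positive
  Lon: 0 + 19.74/60 = 0.329000
  W ⇒ negate
Point 5:
  Latitude: 15.92′ = 0.265333°; total 28.265333
  S ⇒ negate
  Lon: 48.121′ = 0.802017°; total 0.802017
  W → negative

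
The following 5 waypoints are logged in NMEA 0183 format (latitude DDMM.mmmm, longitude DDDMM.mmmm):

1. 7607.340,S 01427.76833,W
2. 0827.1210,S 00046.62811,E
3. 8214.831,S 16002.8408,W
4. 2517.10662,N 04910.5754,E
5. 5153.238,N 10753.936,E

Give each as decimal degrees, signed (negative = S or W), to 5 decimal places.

Point 1:
  Lat: degrees = first 2 digits = 76, minutes = 7.34; 76 + 7.34/60 = 76.122333
  S ⇒ negate
  Lon: split at 3 digits → 014° and 27.76833′; 14 + 27.76833/60 = 14.462806
  hemisphere W, so the sign is −
Point 2:
  Lat: split at 2 digits → 08° and 27.121′; 8 + 27.121/60 = 8.452017
  hemisphere S, so the sign is −
  Lon: split at 3 digits → 000° and 46.62811′; 0 + 46.62811/60 = 0.777135
  E → positive
Point 3:
  Latitude: split at 2 digits → 82° and 14.831′; 82 + 14.831/60 = 82.247183
  S ⇒ negate
  Longitude: degrees = first 3 digits = 160, minutes = 2.8408; 160 + 2.8408/60 = 160.047347
  hemisphere W, so the sign is −
Point 4:
  Lat: degrees = first 2 digits = 25, minutes = 17.10662; 25 + 17.10662/60 = 25.285110
  N ⇒ keep positive
  λ: split at 3 digits → 049° and 10.5754′; 49 + 10.5754/60 = 49.176257
  E ⇒ keep positive
Point 5:
  Latitude: degrees = first 2 digits = 51, minutes = 53.238; 51 + 53.238/60 = 51.887300
  N ⇒ keep positive
  λ: split at 3 digits → 107° and 53.936′; 107 + 53.936/60 = 107.898933
  E ⇒ keep positive

1. -76.12233, -14.46281
2. -8.45202, 0.77714
3. -82.24718, -160.04735
4. 25.28511, 49.17626
5. 51.88730, 107.89893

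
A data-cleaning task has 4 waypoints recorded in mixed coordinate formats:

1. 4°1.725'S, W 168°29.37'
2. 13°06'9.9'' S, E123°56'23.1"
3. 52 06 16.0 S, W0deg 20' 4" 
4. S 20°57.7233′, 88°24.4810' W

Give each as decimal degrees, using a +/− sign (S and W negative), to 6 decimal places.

1. -4.028750, -168.489500
2. -13.102750, 123.939750
3. -52.104444, -0.334444
4. -20.962055, -88.408017

Point 1:
  φ: 4 + 1.725/60 = 4.0287500
  S → negative
  Lon: 29.37′ = 0.489500°; total 168.4895000
  hemisphere W, so the sign is −
Point 2:
  φ: 13 + 6/60 + 9.9/3600 = 13.1027500
  S → negative
  λ: 56′ + 23.1″ = 56.38500′; 123 + 56.38500/60 = 123.9397500
  E → positive
Point 3:
  Lat: 52° + 6/60 + 16/3600 = 52 + 0.100000 + 0.004444 = 52.1044444
  hemisphere S, so the sign is −
  Longitude: 0 + 20/60 + 4/3600 = 0.3344444
  W ⇒ negate
Point 4:
  Lat: 20 + 57.7233/60 = 20.9620550
  hemisphere S, so the sign is −
  Longitude: 88 + 24.481/60 = 88.4080167
  hemisphere W, so the sign is −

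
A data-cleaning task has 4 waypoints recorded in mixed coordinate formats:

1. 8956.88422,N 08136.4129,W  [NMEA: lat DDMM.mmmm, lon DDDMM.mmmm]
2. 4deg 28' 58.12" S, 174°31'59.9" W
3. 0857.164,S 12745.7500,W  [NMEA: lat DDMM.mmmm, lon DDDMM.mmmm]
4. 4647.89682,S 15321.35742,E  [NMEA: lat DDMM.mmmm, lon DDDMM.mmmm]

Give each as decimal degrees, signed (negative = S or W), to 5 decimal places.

1. 89.94807, -81.60688
2. -4.48281, -174.53331
3. -8.95273, -127.76250
4. -46.79828, 153.35596

Point 1:
  Latitude: split at 2 digits → 89° and 56.88422′; 89 + 56.88422/60 = 89.948070
  N → positive
  Longitude: split at 3 digits → 081° and 36.4129′; 81 + 36.4129/60 = 81.606882
  W ⇒ negate
Point 2:
  φ: 28′ + 58.12″ = 28.96867′; 4 + 28.96867/60 = 4.482811
  hemisphere S, so the sign is −
  Lon: 174° + 31/60 + 59.9/3600 = 174 + 0.516667 + 0.016639 = 174.533306
  W → negative
Point 3:
  φ: split at 2 digits → 08° and 57.164′; 8 + 57.164/60 = 8.952733
  hemisphere S, so the sign is −
  λ: split at 3 digits → 127° and 45.75′; 127 + 45.75/60 = 127.762500
  hemisphere W, so the sign is −
Point 4:
  φ: split at 2 digits → 46° and 47.89682′; 46 + 47.89682/60 = 46.798280
  S ⇒ negate
  Longitude: degrees = first 3 digits = 153, minutes = 21.35742; 153 + 21.35742/60 = 153.355957
  E ⇒ keep positive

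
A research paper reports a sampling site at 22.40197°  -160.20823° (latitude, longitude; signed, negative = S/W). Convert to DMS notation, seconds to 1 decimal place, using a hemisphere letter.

22°24′7.1″ N, 160°12′29.6″ W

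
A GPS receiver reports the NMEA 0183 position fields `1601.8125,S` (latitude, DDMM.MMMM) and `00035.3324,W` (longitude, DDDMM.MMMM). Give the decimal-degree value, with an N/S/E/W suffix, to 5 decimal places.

16.03021° S, 0.58887° W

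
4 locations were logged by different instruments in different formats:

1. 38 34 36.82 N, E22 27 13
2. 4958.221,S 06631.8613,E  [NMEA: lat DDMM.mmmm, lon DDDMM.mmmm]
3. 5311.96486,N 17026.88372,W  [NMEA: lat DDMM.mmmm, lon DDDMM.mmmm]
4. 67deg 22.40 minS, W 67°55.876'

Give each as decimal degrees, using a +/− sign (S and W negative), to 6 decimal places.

Point 1:
  φ: 38 + 34/60 + 36.82/3600 = 38.5768944
  N ⇒ keep positive
  Longitude: 27′ + 13″ = 27.21667′; 22 + 27.21667/60 = 22.4536111
  E ⇒ keep positive
Point 2:
  φ: degrees = first 2 digits = 49, minutes = 58.221; 49 + 58.221/60 = 49.9703500
  S → negative
  Lon: split at 3 digits → 066° and 31.8613′; 66 + 31.8613/60 = 66.5310217
  E ⇒ keep positive
Point 3:
  φ: degrees = first 2 digits = 53, minutes = 11.96486; 53 + 11.96486/60 = 53.1994143
  N → positive
  Lon: degrees = first 3 digits = 170, minutes = 26.88372; 170 + 26.88372/60 = 170.4480620
  hemisphere W, so the sign is −
Point 4:
  Latitude: 67 + 22.4/60 = 67.3733333
  S → negative
  λ: 55.876′ = 0.931267°; total 67.9312667
  hemisphere W, so the sign is −

1. 38.576894, 22.453611
2. -49.970350, 66.531022
3. 53.199414, -170.448062
4. -67.373333, -67.931267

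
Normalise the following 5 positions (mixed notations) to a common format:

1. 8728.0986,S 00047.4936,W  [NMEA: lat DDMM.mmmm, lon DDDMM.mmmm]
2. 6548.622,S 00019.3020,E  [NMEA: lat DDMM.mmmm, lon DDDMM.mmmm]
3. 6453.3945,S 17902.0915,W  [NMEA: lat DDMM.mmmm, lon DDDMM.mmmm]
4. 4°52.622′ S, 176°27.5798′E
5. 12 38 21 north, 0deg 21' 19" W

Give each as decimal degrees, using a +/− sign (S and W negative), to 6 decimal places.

Point 1:
  Lat: split at 2 digits → 87° and 28.0986′; 87 + 28.0986/60 = 87.4683100
  S → negative
  λ: split at 3 digits → 000° and 47.4936′; 0 + 47.4936/60 = 0.7915600
  W ⇒ negate
Point 2:
  φ: degrees = first 2 digits = 65, minutes = 48.622; 65 + 48.622/60 = 65.8103667
  hemisphere S, so the sign is −
  λ: split at 3 digits → 000° and 19.302′; 0 + 19.302/60 = 0.3217000
  E → positive
Point 3:
  Latitude: degrees = first 2 digits = 64, minutes = 53.3945; 64 + 53.3945/60 = 64.8899083
  S ⇒ negate
  λ: split at 3 digits → 179° and 2.0915′; 179 + 2.0915/60 = 179.0348583
  W → negative
Point 4:
  Lat: 52.622′ = 0.877033°; total 4.8770333
  S → negative
  Longitude: 27.5798′ = 0.459663°; total 176.4596633
  E → positive
Point 5:
  Latitude: 38′ + 21″ = 38.35000′; 12 + 38.35000/60 = 12.6391667
  N ⇒ keep positive
  λ: 0° + 21/60 + 19/3600 = 0 + 0.350000 + 0.005278 = 0.3552778
  W → negative

1. -87.468310, -0.791560
2. -65.810367, 0.321700
3. -64.889908, -179.034858
4. -4.877033, 176.459663
5. 12.639167, -0.355278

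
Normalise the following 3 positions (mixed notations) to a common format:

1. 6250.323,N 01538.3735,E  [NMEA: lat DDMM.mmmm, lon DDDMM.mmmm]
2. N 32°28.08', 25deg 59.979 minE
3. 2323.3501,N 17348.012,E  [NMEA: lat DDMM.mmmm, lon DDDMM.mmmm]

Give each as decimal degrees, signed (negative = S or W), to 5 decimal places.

1. 62.83872, 15.63956
2. 32.46800, 25.99965
3. 23.38917, 173.80020

Point 1:
  Latitude: split at 2 digits → 62° and 50.323′; 62 + 50.323/60 = 62.838717
  N → positive
  λ: degrees = first 3 digits = 15, minutes = 38.3735; 15 + 38.3735/60 = 15.639558
  E → positive
Point 2:
  Latitude: 28.08′ = 0.468000°; total 32.468000
  N → positive
  λ: 59.979′ = 0.999650°; total 25.999650
  E ⇒ keep positive
Point 3:
  φ: split at 2 digits → 23° and 23.3501′; 23 + 23.3501/60 = 23.389168
  N → positive
  Lon: degrees = first 3 digits = 173, minutes = 48.012; 173 + 48.012/60 = 173.800200
  E ⇒ keep positive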